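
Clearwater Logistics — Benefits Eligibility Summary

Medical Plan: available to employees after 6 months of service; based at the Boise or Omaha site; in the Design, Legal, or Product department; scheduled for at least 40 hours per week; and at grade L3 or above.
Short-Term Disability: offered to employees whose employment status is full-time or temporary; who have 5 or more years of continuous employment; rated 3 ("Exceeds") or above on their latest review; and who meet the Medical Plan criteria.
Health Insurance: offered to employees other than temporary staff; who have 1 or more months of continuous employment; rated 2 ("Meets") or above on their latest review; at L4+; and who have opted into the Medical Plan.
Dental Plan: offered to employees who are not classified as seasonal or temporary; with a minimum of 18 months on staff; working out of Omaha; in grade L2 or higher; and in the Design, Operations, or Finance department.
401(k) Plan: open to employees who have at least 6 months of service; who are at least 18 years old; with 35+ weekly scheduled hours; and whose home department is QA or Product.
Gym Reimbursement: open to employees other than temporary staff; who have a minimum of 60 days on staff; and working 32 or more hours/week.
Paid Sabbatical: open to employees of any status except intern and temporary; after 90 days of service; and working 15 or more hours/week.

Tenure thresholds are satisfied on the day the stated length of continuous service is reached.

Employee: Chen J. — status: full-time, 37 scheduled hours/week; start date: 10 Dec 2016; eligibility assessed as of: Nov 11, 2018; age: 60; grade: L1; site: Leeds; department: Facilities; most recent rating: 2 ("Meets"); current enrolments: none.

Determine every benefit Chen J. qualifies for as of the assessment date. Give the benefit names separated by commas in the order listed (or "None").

Gym Reimbursement, Paid Sabbatical

Service from 10 Dec 2016 to Nov 11, 2018: 701 days.
Medical Plan — service 701 days ≥ 6 months (≈180 days) ✓; site Leeds ✗ (not Boise or Omaha) → not eligible.
Short-Term Disability — status full-time ✓; service 701 days < 5 years (≈1825 days) ✗ → not eligible.
Health Insurance — status full-time ✓ (not excluded); service 701 days ≥ 1 month (≈30 days) ✓; rating 2 ≥ 2 ✓; grade L1 < L4 ✗ → not eligible.
Dental Plan — status full-time ✓ (not excluded); service 701 days ≥ 18 months (≈540 days) ✓; site Leeds ✗ (not Omaha) → not eligible.
401(k) Plan — service 701 days ≥ 6 months (≈180 days) ✓; age 60 ≥ 18 ✓; 37 hrs/wk ≥ 35 ✓; dept Facilities ✗ → not eligible.
Gym Reimbursement — status full-time ✓ (not excluded); service 701 days ≥ 60 days ✓; 37 hrs/wk ≥ 32 ✓ → eligible.
Paid Sabbatical — status full-time ✓ (not excluded); service 701 days ≥ 90 days ✓; 37 hrs/wk ≥ 15 ✓ → eligible.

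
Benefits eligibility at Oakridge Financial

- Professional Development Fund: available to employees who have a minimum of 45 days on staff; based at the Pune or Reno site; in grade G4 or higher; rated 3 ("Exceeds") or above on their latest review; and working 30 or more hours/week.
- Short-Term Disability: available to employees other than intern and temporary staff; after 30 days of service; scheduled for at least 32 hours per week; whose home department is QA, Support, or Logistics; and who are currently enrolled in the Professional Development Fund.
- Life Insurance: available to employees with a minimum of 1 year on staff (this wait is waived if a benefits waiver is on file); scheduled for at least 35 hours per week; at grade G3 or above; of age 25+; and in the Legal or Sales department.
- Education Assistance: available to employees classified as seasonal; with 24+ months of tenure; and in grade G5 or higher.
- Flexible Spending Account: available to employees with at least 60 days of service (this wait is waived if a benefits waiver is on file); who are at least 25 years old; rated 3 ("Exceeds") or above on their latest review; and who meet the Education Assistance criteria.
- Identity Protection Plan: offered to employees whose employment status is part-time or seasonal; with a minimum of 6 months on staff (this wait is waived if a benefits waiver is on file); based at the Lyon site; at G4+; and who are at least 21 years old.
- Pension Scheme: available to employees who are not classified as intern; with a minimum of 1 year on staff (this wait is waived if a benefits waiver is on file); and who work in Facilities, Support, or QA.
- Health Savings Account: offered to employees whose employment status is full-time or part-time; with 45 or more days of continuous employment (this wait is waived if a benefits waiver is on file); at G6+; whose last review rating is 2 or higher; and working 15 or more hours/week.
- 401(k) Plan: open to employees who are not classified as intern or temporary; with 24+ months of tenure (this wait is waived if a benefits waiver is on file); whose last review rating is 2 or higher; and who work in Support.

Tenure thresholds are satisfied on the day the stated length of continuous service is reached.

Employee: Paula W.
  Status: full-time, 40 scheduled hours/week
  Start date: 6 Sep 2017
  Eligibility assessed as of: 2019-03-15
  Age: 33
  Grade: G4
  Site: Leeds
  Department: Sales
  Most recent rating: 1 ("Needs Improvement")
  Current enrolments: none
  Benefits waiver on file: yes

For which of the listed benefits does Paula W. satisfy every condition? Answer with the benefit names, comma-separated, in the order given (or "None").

Service from 6 Sep 2017 to 2019-03-15: 555 days.
Professional Development Fund — service 555 days ≥ 45 days ✓; site Leeds ✗ (not Pune or Reno) → not eligible.
Short-Term Disability — status full-time ✓ (not excluded); service 555 days ≥ 30 days ✓; 40 hrs/wk ≥ 32 ✓; dept Sales ✗ → not eligible.
Life Insurance — benefits waiver on file ✓; 40 hrs/wk ≥ 35 ✓; grade G4 ≥ G3 ✓; age 33 ≥ 25 ✓; dept Sales ✓ → eligible.
Education Assistance — status full-time ✗ (requires seasonal) → not eligible.
Flexible Spending Account — benefits waiver on file ✓; age 33 ≥ 25 ✓; rating 1 < 3 ✗ → not eligible.
Identity Protection Plan — status full-time ✗ (requires part-time or seasonal) → not eligible.
Pension Scheme — status full-time ✓ (not excluded); benefits waiver on file ✓; dept Sales ✗ → not eligible.
Health Savings Account — status full-time ✓; benefits waiver on file ✓; grade G4 < G6 ✗ → not eligible.
401(k) Plan — status full-time ✓ (not excluded); benefits waiver on file ✓; rating 1 < 2 ✗ → not eligible.

Life Insurance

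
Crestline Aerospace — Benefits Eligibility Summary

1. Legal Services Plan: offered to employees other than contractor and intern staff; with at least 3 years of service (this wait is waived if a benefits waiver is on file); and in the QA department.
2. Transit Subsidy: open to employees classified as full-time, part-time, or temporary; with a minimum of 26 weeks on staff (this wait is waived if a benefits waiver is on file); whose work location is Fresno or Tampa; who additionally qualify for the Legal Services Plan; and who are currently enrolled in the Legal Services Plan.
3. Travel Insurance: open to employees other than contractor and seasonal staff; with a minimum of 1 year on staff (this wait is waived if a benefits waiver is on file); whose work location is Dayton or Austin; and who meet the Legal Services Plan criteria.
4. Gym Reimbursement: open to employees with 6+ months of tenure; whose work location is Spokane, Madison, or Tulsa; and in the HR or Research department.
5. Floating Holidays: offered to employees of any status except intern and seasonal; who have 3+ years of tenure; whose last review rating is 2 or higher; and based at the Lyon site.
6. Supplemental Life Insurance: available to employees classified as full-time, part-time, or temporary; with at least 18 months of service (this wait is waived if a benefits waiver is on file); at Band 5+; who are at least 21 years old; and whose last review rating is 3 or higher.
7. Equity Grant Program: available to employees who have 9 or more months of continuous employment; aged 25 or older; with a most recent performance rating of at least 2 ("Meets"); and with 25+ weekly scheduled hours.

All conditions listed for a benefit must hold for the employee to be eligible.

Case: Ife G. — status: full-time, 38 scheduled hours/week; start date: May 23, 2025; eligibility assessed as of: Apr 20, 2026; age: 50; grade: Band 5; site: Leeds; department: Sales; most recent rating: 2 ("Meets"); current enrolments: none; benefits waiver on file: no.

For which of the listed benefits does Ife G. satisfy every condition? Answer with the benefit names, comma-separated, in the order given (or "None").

Service from May 23, 2025 to Apr 20, 2026: 332 days.
Legal Services Plan — status full-time ✓ (not excluded); no waiver, service 332 days < 3 years (≈1095 days) ✗ → not eligible.
Transit Subsidy — status full-time ✓; no waiver, service 332 days ≥ 26 weeks (≈182 days) ✓; site Leeds ✗ (not Fresno or Tampa) → not eligible.
Travel Insurance — status full-time ✓ (not excluded); no waiver, service 332 days < 1 year (≈365 days) ✗ → not eligible.
Gym Reimbursement — service 332 days ≥ 6 months (≈180 days) ✓; site Leeds ✗ (not Spokane, Madison, or Tulsa) → not eligible.
Floating Holidays — status full-time ✓ (not excluded); service 332 days < 3 years (≈1095 days) ✗ → not eligible.
Supplemental Life Insurance — status full-time ✓; no waiver, service 332 days < 18 months (≈540 days) ✗ → not eligible.
Equity Grant Program — service 332 days ≥ 9 months (≈270 days) ✓; age 50 ≥ 25 ✓; rating 2 ≥ 2 ✓; 38 hrs/wk ≥ 25 ✓ → eligible.

Equity Grant Program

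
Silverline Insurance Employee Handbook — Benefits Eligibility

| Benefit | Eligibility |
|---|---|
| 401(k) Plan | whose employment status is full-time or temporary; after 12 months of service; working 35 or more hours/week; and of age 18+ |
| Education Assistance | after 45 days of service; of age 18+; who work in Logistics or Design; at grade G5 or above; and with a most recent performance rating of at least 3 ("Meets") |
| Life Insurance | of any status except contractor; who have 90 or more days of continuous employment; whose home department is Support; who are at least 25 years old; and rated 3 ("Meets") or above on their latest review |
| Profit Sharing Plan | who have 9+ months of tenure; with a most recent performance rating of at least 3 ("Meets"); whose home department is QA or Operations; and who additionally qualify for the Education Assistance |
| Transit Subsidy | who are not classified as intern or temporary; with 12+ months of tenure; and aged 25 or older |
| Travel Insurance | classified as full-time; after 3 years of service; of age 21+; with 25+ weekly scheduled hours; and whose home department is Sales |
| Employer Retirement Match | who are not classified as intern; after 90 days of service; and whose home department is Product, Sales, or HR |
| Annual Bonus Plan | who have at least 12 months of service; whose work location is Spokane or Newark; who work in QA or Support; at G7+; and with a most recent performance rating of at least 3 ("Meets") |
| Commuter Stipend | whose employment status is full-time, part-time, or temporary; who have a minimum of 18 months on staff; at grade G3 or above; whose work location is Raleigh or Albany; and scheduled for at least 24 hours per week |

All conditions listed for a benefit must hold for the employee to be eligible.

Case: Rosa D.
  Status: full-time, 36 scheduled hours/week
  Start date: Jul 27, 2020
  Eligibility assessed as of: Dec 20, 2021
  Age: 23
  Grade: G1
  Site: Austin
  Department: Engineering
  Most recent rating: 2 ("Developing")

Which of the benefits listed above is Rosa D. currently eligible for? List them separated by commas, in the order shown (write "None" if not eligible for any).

Service from Jul 27, 2020 to Dec 20, 2021: 511 days.
401(k) Plan — status full-time ✓; service 511 days ≥ 12 months (≈360 days) ✓; 36 hrs/wk ≥ 35 ✓; age 23 ≥ 18 ✓ → eligible.
Education Assistance — service 511 days ≥ 45 days ✓; age 23 ≥ 18 ✓; dept Engineering ✗ → not eligible.
Life Insurance — status full-time ✓ (not excluded); service 511 days ≥ 90 days ✓; dept Engineering ✗ → not eligible.
Profit Sharing Plan — service 511 days ≥ 9 months (≈270 days) ✓; rating 2 < 3 ✗ → not eligible.
Transit Subsidy — status full-time ✓ (not excluded); service 511 days ≥ 12 months (≈360 days) ✓; age 23 < 25 ✗ → not eligible.
Travel Insurance — status full-time ✓; service 511 days < 3 years (≈1095 days) ✗ → not eligible.
Employer Retirement Match — status full-time ✓ (not excluded); service 511 days ≥ 90 days ✓; dept Engineering ✗ → not eligible.
Annual Bonus Plan — service 511 days ≥ 12 months (≈360 days) ✓; site Austin ✗ (not Spokane or Newark) → not eligible.
Commuter Stipend — status full-time ✓; service 511 days < 18 months (≈540 days) ✗ → not eligible.

401(k) Plan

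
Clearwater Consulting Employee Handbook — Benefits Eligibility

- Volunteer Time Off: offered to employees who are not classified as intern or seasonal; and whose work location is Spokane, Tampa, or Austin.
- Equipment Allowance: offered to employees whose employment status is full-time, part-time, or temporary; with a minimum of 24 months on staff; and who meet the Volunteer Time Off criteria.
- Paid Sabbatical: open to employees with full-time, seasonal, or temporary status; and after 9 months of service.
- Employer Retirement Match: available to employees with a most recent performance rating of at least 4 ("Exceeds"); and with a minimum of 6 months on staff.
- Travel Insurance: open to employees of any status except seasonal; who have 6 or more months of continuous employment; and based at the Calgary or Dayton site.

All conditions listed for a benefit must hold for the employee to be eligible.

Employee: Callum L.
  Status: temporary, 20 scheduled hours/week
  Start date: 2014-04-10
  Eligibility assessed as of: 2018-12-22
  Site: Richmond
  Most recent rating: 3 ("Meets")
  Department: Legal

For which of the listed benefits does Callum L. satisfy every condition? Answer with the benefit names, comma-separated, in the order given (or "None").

Paid Sabbatical

Service from 2014-04-10 to 2018-12-22: 1717 days.
Volunteer Time Off — status temporary ✓ (not excluded); site Richmond ✗ (not Spokane, Tampa, or Austin) → not eligible.
Equipment Allowance — status temporary ✓; service 1717 days ≥ 24 months (≈720 days) ✓; not eligible for Volunteer Time Off ✗ → not eligible.
Paid Sabbatical — status temporary ✓; service 1717 days ≥ 9 months (≈270 days) ✓ → eligible.
Employer Retirement Match — rating 3 < 4 ✗ → not eligible.
Travel Insurance — status temporary ✓ (not excluded); service 1717 days ≥ 6 months (≈180 days) ✓; site Richmond ✗ (not Calgary or Dayton) → not eligible.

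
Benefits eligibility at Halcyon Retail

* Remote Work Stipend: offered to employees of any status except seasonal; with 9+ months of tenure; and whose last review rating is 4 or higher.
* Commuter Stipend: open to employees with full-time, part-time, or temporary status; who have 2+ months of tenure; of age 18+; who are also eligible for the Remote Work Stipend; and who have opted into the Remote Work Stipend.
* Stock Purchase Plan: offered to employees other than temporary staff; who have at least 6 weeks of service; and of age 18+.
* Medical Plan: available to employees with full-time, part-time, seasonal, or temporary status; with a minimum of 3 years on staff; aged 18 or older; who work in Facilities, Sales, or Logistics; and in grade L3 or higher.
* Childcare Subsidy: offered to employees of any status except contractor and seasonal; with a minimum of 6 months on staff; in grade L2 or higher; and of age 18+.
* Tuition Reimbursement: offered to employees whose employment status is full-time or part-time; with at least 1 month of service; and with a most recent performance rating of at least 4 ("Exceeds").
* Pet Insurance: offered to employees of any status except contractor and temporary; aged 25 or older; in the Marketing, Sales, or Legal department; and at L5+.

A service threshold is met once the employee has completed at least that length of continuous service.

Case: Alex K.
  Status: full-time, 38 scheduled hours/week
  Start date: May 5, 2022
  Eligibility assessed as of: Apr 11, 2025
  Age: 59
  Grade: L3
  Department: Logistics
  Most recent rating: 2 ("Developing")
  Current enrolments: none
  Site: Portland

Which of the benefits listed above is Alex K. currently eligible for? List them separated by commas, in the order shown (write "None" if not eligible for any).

Stock Purchase Plan, Childcare Subsidy

Service from May 5, 2022 to Apr 11, 2025: 1072 days.
Remote Work Stipend — status full-time ✓ (not excluded); service 1072 days ≥ 9 months (≈270 days) ✓; rating 2 < 4 ✗ → not eligible.
Commuter Stipend — status full-time ✓; service 1072 days ≥ 2 months (≈60 days) ✓; age 59 ≥ 18 ✓; not eligible for Remote Work Stipend ✗ → not eligible.
Stock Purchase Plan — status full-time ✓ (not excluded); service 1072 days ≥ 6 weeks (≈42 days) ✓; age 59 ≥ 18 ✓ → eligible.
Medical Plan — status full-time ✓; service 1072 days < 3 years (≈1095 days) ✗ → not eligible.
Childcare Subsidy — status full-time ✓ (not excluded); service 1072 days ≥ 6 months (≈180 days) ✓; grade L3 ≥ L2 ✓; age 59 ≥ 18 ✓ → eligible.
Tuition Reimbursement — status full-time ✓; service 1072 days ≥ 1 month (≈30 days) ✓; rating 2 < 4 ✗ → not eligible.
Pet Insurance — status full-time ✓ (not excluded); age 59 ≥ 25 ✓; dept Logistics ✗ → not eligible.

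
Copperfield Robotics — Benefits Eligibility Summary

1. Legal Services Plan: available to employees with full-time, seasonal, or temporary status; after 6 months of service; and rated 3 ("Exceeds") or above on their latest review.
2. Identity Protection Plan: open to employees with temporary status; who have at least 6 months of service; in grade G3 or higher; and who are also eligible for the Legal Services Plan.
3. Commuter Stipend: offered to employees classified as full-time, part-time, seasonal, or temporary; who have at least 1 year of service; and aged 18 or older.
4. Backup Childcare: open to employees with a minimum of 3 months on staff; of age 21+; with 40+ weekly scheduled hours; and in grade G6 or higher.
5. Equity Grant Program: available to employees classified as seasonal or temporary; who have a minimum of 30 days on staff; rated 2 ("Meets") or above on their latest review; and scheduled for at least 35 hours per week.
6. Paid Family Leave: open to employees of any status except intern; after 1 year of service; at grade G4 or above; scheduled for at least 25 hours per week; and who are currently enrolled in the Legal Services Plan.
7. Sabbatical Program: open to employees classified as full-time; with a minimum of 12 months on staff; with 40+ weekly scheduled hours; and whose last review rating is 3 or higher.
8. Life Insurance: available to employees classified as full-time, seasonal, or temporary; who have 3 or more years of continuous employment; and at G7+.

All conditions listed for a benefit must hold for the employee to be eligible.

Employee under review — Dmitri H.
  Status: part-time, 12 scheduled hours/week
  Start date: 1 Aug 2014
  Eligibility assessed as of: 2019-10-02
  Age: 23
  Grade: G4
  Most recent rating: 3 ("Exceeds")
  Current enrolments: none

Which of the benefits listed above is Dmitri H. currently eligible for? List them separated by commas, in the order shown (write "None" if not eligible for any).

Service from 1 Aug 2014 to 2019-10-02: 1888 days.
Legal Services Plan — status part-time ✗ (requires full-time, seasonal, or temporary) → not eligible.
Identity Protection Plan — status part-time ✗ (requires temporary) → not eligible.
Commuter Stipend — status part-time ✓; service 1888 days ≥ 1 year (≈365 days) ✓; age 23 ≥ 18 ✓ → eligible.
Backup Childcare — service 1888 days ≥ 3 months (≈90 days) ✓; age 23 ≥ 21 ✓; 12 hrs/wk < 40 ✗ → not eligible.
Equity Grant Program — status part-time ✗ (requires seasonal or temporary) → not eligible.
Paid Family Leave — status part-time ✓ (not excluded); service 1888 days ≥ 1 year (≈365 days) ✓; grade G4 ≥ G4 ✓; 12 hrs/wk < 25 ✗ → not eligible.
Sabbatical Program — status part-time ✗ (requires full-time) → not eligible.
Life Insurance — status part-time ✗ (requires full-time, seasonal, or temporary) → not eligible.

Commuter Stipend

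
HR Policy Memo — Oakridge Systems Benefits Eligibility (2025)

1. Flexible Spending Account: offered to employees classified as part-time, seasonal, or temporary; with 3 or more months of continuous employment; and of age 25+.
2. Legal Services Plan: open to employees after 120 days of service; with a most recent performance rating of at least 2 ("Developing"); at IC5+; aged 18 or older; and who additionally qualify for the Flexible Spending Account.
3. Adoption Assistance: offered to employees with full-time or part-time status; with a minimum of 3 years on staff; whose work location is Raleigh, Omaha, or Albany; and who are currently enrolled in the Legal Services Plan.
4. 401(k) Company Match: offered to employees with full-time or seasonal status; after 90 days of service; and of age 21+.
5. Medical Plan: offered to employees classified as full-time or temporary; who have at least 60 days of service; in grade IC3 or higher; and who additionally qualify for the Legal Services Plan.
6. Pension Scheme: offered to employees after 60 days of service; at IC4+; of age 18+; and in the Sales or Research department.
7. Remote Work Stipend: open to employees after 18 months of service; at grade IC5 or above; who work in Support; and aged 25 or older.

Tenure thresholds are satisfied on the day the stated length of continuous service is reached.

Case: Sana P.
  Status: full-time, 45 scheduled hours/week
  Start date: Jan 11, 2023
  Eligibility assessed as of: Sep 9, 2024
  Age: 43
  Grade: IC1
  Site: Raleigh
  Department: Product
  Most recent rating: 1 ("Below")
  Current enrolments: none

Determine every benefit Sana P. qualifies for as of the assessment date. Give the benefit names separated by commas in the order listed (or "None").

401(k) Company Match

Service from Jan 11, 2023 to Sep 9, 2024: 607 days.
Flexible Spending Account — status full-time ✗ (requires part-time, seasonal, or temporary) → not eligible.
Legal Services Plan — service 607 days ≥ 120 days ✓; rating 1 < 2 ✗ → not eligible.
Adoption Assistance — status full-time ✓; service 607 days < 3 years (≈1095 days) ✗ → not eligible.
401(k) Company Match — status full-time ✓; service 607 days ≥ 90 days ✓; age 43 ≥ 21 ✓ → eligible.
Medical Plan — status full-time ✓; service 607 days ≥ 60 days ✓; grade IC1 < IC3 ✗ → not eligible.
Pension Scheme — service 607 days ≥ 60 days ✓; grade IC1 < IC4 ✗ → not eligible.
Remote Work Stipend — service 607 days ≥ 18 months (≈540 days) ✓; grade IC1 < IC5 ✗ → not eligible.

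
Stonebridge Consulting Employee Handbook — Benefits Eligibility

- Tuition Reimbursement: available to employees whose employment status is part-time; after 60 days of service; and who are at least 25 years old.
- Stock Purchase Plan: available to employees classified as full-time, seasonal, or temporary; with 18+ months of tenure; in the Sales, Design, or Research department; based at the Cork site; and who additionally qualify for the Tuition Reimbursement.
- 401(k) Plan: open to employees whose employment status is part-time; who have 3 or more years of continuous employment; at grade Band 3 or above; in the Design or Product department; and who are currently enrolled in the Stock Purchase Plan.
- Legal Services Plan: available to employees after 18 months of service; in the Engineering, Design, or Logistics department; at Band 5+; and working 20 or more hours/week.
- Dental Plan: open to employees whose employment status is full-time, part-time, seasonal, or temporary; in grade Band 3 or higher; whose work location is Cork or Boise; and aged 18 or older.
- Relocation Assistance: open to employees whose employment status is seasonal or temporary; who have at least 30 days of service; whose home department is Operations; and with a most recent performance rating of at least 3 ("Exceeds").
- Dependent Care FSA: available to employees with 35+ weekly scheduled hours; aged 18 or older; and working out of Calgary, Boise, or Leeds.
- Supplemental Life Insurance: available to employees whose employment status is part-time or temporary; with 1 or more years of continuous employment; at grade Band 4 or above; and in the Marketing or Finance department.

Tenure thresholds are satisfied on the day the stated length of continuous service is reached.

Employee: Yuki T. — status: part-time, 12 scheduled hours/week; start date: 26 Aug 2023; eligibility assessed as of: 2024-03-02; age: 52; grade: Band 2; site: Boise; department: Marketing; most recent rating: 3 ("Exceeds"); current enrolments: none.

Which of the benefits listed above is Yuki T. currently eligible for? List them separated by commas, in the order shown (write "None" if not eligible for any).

Service from 26 Aug 2023 to 2024-03-02: 189 days.
Tuition Reimbursement — status part-time ✓; service 189 days ≥ 60 days ✓; age 52 ≥ 25 ✓ → eligible.
Stock Purchase Plan — status part-time ✗ (requires full-time, seasonal, or temporary) → not eligible.
401(k) Plan — status part-time ✓; service 189 days < 3 years (≈1095 days) ✗ → not eligible.
Legal Services Plan — service 189 days < 18 months (≈540 days) ✗ → not eligible.
Dental Plan — status part-time ✓; grade Band 2 < Band 3 ✗ → not eligible.
Relocation Assistance — status part-time ✗ (requires seasonal or temporary) → not eligible.
Dependent Care FSA — 12 hrs/wk < 35 ✗ → not eligible.
Supplemental Life Insurance — status part-time ✓; service 189 days < 1 year (≈365 days) ✗ → not eligible.

Tuition Reimbursement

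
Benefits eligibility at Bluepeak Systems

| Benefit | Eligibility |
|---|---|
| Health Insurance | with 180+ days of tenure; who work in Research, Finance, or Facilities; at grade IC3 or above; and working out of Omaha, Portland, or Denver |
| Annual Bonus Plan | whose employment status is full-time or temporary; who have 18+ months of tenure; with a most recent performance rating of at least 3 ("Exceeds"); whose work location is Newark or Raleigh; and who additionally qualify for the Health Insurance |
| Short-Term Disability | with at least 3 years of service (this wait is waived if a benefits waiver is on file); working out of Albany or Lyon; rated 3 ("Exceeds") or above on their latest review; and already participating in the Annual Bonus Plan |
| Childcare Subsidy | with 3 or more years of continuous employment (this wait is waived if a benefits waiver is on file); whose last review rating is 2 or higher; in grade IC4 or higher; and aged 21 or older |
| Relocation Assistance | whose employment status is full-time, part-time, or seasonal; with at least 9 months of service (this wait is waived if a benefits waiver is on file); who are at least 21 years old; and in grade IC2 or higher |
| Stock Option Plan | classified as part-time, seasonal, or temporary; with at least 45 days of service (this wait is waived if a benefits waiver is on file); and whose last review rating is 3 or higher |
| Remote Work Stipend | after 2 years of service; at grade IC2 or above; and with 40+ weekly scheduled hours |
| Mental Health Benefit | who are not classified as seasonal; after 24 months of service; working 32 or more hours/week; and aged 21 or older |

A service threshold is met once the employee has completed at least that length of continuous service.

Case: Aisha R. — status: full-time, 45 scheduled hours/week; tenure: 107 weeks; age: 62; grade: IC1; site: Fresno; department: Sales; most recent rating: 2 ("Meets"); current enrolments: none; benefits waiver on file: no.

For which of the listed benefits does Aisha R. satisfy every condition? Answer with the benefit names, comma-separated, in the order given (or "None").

Health Insurance — service 107 weeks ≥ 180 days ✓; dept Sales ✗ → not eligible.
Annual Bonus Plan — status full-time ✓; service 107 weeks ≥ 18 months (≈540 days) ✓; rating 2 < 3 ✗ → not eligible.
Short-Term Disability — no waiver, service 107 weeks < 3 years (≈1095 days) ✗ → not eligible.
Childcare Subsidy — no waiver, service 107 weeks < 3 years (≈1095 days) ✗ → not eligible.
Relocation Assistance — status full-time ✓; no waiver, service 107 weeks ≥ 9 months (≈270 days) ✓; age 62 ≥ 21 ✓; grade IC1 < IC2 ✗ → not eligible.
Stock Option Plan — status full-time ✗ (requires part-time, seasonal, or temporary) → not eligible.
Remote Work Stipend — service 107 weeks ≥ 2 years (≈730 days) ✓; grade IC1 < IC2 ✗ → not eligible.
Mental Health Benefit — status full-time ✓ (not excluded); service 107 weeks ≥ 24 months (≈720 days) ✓; 45 hrs/wk ≥ 32 ✓; age 62 ≥ 21 ✓ → eligible.

Mental Health Benefit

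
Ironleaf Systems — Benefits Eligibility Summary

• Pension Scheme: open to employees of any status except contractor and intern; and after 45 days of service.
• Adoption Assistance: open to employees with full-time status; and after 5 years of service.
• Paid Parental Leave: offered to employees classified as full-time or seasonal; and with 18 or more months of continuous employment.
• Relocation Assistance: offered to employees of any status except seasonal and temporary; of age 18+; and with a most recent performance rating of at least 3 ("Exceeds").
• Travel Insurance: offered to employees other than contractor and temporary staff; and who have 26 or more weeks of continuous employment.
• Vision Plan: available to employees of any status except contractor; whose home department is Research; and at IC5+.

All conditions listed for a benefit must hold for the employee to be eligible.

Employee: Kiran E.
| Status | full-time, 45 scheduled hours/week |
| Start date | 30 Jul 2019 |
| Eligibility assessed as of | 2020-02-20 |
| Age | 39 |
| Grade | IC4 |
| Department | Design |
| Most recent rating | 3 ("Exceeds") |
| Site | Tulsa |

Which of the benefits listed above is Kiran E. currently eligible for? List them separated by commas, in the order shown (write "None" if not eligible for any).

Pension Scheme, Relocation Assistance, Travel Insurance

Service from 30 Jul 2019 to 2020-02-20: 205 days.
Pension Scheme — status full-time ✓ (not excluded); service 205 days ≥ 45 days ✓ → eligible.
Adoption Assistance — status full-time ✓; service 205 days < 5 years (≈1825 days) ✗ → not eligible.
Paid Parental Leave — status full-time ✓; service 205 days < 18 months (≈540 days) ✗ → not eligible.
Relocation Assistance — status full-time ✓ (not excluded); age 39 ≥ 18 ✓; rating 3 ≥ 3 ✓ → eligible.
Travel Insurance — status full-time ✓ (not excluded); service 205 days ≥ 26 weeks (≈182 days) ✓ → eligible.
Vision Plan — status full-time ✓ (not excluded); dept Design ✗ → not eligible.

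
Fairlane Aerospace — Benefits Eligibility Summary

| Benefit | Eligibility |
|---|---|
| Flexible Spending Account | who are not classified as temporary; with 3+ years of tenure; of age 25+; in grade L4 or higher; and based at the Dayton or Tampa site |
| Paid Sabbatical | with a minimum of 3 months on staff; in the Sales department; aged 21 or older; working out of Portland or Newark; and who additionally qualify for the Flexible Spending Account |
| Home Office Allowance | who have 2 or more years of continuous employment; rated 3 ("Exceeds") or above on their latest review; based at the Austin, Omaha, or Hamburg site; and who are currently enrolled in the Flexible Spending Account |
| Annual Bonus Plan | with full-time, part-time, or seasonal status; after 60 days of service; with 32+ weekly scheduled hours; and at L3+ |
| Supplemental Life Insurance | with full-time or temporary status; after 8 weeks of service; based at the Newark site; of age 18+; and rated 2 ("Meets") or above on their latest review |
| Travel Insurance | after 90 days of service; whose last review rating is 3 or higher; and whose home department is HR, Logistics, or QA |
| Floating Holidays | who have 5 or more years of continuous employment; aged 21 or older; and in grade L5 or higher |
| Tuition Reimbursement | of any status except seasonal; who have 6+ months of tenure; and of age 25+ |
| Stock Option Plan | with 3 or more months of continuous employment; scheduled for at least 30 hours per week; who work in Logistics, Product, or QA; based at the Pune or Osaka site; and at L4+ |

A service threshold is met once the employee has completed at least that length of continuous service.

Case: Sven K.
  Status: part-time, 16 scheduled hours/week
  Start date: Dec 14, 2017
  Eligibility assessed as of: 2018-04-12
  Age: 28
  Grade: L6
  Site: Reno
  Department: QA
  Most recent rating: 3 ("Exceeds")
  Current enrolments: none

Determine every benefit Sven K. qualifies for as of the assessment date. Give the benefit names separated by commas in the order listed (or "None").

Service from Dec 14, 2017 to 2018-04-12: 119 days.
Flexible Spending Account — status part-time ✓ (not excluded); service 119 days < 3 years (≈1095 days) ✗ → not eligible.
Paid Sabbatical — service 119 days ≥ 3 months (≈90 days) ✓; dept QA ✗ → not eligible.
Home Office Allowance — service 119 days < 2 years (≈730 days) ✗ → not eligible.
Annual Bonus Plan — status part-time ✓; service 119 days ≥ 60 days ✓; 16 hrs/wk < 32 ✗ → not eligible.
Supplemental Life Insurance — status part-time ✗ (requires full-time or temporary) → not eligible.
Travel Insurance — service 119 days ≥ 90 days ✓; rating 3 ≥ 3 ✓; dept QA ✓ → eligible.
Floating Holidays — service 119 days < 5 years (≈1825 days) ✗ → not eligible.
Tuition Reimbursement — status part-time ✓ (not excluded); service 119 days < 6 months (≈180 days) ✗ → not eligible.
Stock Option Plan — service 119 days ≥ 3 months (≈90 days) ✓; 16 hrs/wk < 30 ✗ → not eligible.

Travel Insurance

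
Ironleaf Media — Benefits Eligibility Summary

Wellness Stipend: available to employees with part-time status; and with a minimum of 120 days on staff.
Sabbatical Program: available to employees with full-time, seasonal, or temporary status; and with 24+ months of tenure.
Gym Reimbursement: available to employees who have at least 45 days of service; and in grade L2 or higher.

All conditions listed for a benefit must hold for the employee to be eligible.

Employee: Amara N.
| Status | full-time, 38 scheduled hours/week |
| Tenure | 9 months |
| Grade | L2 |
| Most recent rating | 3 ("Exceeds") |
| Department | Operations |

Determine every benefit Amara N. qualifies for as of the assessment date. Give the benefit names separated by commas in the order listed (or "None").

Wellness Stipend — status full-time ✗ (requires part-time) → not eligible.
Sabbatical Program — status full-time ✓; service 9 months < 24 months ✗ → not eligible.
Gym Reimbursement — service 9 months ≥ 45 days ✓; grade L2 ≥ L2 ✓ → eligible.

Gym Reimbursement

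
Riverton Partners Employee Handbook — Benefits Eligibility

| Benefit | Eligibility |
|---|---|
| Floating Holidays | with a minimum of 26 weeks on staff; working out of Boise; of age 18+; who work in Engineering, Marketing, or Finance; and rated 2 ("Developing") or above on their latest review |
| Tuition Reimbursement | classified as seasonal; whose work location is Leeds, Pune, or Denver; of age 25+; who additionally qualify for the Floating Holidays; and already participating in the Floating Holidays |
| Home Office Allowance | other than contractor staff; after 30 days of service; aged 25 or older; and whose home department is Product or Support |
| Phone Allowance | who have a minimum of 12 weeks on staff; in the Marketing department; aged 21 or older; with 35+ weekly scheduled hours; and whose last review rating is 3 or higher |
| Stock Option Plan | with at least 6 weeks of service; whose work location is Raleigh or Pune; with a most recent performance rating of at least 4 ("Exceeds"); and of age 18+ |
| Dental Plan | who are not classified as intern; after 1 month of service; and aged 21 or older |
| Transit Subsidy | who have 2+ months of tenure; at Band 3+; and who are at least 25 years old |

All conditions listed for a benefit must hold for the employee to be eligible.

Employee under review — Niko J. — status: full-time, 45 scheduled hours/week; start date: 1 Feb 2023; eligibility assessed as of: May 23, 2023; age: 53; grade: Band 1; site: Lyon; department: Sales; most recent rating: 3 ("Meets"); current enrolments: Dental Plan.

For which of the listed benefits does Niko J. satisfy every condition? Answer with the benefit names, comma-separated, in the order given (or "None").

Dental Plan

Service from 1 Feb 2023 to May 23, 2023: 111 days.
Floating Holidays — service 111 days < 26 weeks (≈182 days) ✗ → not eligible.
Tuition Reimbursement — status full-time ✗ (requires seasonal) → not eligible.
Home Office Allowance — status full-time ✓ (not excluded); service 111 days ≥ 30 days ✓; age 53 ≥ 25 ✓; dept Sales ✗ → not eligible.
Phone Allowance — service 111 days ≥ 12 weeks (≈84 days) ✓; dept Sales ✗ → not eligible.
Stock Option Plan — service 111 days ≥ 6 weeks (≈42 days) ✓; site Lyon ✗ (not Raleigh or Pune) → not eligible.
Dental Plan — status full-time ✓ (not excluded); service 111 days ≥ 1 month (≈30 days) ✓; age 53 ≥ 21 ✓ → eligible.
Transit Subsidy — service 111 days ≥ 2 months (≈60 days) ✓; grade Band 1 < Band 3 ✗ → not eligible.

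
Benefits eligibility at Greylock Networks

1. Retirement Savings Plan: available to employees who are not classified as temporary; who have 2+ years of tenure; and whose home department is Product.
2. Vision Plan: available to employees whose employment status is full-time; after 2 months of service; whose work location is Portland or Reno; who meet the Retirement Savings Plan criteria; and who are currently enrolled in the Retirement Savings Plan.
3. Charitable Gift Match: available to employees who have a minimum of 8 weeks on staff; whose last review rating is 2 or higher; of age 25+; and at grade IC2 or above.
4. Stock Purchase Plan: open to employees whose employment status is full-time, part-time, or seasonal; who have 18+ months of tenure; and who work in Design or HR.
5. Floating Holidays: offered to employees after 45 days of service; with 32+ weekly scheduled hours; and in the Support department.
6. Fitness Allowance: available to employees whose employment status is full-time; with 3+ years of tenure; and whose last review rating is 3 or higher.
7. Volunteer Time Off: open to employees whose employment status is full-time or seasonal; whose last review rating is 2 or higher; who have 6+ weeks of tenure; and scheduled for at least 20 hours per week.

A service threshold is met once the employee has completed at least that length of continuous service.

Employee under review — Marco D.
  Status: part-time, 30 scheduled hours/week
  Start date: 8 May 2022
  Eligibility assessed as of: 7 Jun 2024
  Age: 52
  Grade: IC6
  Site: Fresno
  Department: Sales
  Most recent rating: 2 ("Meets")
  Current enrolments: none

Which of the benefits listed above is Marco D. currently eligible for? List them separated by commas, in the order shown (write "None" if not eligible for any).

Charitable Gift Match

Service from 8 May 2022 to 7 Jun 2024: 761 days.
Retirement Savings Plan — status part-time ✓ (not excluded); service 761 days ≥ 2 years (≈730 days) ✓; dept Sales ✗ → not eligible.
Vision Plan — status part-time ✗ (requires full-time) → not eligible.
Charitable Gift Match — service 761 days ≥ 8 weeks (≈56 days) ✓; rating 2 ≥ 2 ✓; age 52 ≥ 25 ✓; grade IC6 ≥ IC2 ✓ → eligible.
Stock Purchase Plan — status part-time ✓; service 761 days ≥ 18 months (≈540 days) ✓; dept Sales ✗ → not eligible.
Floating Holidays — service 761 days ≥ 45 days ✓; 30 hrs/wk < 32 ✗ → not eligible.
Fitness Allowance — status part-time ✗ (requires full-time) → not eligible.
Volunteer Time Off — status part-time ✗ (requires full-time or seasonal) → not eligible.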